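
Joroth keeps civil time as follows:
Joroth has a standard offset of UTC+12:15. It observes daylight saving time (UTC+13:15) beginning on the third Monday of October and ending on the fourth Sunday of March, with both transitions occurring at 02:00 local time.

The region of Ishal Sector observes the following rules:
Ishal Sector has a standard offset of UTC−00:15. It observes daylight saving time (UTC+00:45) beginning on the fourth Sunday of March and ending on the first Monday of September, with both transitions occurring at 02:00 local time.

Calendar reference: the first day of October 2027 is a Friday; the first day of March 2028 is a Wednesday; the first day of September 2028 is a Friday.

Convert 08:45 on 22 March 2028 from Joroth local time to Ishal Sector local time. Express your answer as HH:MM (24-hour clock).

1 October 2027 is a Friday, so the first Monday is October 4 and the third is October 18.
1 March 2028 is a Wednesday, so the first Sunday is March 5 and the fourth is March 26.
22 March 2028 lies within the daylight-saving period (18 October 2027 – 26 March 2028), so Joroth is on daylight time, UTC+13:15.
08:45 Joroth − 13h15m = 19:30 UTC (rolling into the previous day, 21 March 2028).
1 March 2028 is a Wednesday, so the first Sunday is March 5 and the fourth is March 26.
1 September 2028 is a Friday, so the first Monday is September 4.
At the standard offset (UTC−00:15), 19:30 UTC − 0h15m = 19:15 Ishal Sector standard time.
The standard-time date in Ishal Sector, 21 March 2028, does not fall between 26 March and 4 September, so daylight saving is not in effect and Ishal Sector is at UTC−00:15.
19:30 UTC − 0h15m = 19:15 Ishal Sector.

19:15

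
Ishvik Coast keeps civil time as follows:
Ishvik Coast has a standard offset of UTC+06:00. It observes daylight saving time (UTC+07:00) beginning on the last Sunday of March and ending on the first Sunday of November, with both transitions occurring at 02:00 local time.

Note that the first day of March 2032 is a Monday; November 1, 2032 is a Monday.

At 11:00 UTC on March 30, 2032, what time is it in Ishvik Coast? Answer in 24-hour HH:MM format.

1 March 2032 is a Monday, so Sundays fall on 7, 14, 21, 28; the last is March 28.
1 November 2032 is a Monday, so the first Sunday is November 7.
At the standard offset (UTC+06:00), 11:00 UTC + 6h = 17:00 Ishvik Coast standard time.
The standard-time date in Ishvik Coast, March 30, 2032, lies within the daylight-saving period (28 March – 7 November), so Ishvik Coast is on daylight time, UTC+07:00.
11:00 UTC + 7h = 18:00 local.

18:00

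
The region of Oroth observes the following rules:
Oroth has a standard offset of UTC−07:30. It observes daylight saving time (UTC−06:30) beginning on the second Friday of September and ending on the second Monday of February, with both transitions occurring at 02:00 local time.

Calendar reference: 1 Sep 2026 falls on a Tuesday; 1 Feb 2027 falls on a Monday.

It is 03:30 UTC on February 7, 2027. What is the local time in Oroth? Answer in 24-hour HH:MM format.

1 September 2026 is a Tuesday, so the first Friday is September 4 and the second is September 11.
1 February 2027 is a Monday, so the first Monday is February 1 and the second is February 8.
At the standard offset (UTC−07:30), 03:30 UTC − 7h30m = 20:00 Oroth standard time (rolling into the previous day, 6 February 2027).
The standard-time date in Oroth, February 6, 2027, falls between 11 September 2026 and 8 February 2027, so daylight saving is in effect and Oroth is at UTC−06:30.
03:30 UTC − 6h30m = 21:00 local (rolling into the previous day, 6 February 2027).

21:00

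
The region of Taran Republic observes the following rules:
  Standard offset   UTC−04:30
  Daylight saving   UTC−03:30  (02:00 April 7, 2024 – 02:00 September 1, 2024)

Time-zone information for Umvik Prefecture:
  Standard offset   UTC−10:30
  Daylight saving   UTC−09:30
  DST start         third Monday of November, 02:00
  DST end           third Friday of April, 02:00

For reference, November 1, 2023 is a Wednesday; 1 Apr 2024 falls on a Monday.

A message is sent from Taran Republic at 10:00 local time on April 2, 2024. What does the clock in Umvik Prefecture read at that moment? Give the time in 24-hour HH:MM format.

05:00

April 2, 2024 is outside the daylight-saving period (7 April – 1 September), so Taran Republic is on standard time, UTC−04:30.
10:00 Taran Republic + 4h30m = 14:30 UTC.
1 November 2023 is a Wednesday, so the first Monday is November 6 and the third is November 20.
1 April 2024 is a Monday, so the first Friday is April 5 and the third is April 19.
At the standard offset (UTC−10:30), 14:30 UTC − 10h30m = 04:00 Umvik Prefecture standard time.
Daylight saving runs 20 November 2023 – 19 April 2024; the standard-time date in Umvik Prefecture, April 2, 2024, is inside that window, so Umvik Prefecture is at UTC−09:30.
14:30 UTC − 9h30m = 05:00 Umvik Prefecture.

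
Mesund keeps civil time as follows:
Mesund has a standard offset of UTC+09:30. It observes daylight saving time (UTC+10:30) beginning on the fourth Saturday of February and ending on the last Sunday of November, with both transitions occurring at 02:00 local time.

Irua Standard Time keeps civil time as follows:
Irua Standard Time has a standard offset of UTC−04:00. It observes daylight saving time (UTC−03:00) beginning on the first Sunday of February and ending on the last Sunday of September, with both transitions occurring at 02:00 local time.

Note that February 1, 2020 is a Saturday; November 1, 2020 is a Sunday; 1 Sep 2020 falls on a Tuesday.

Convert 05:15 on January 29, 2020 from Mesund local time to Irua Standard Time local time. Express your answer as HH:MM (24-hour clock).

1 February 2020 is a Saturday, so the first Saturday is February 1 and the fourth is February 22.
1 November 2020 is a Sunday, so Sundays fall on 1, 8, 15, 22, 29; the last is November 29.
January 29, 2020 does not fall between 22 February and 29 November, so daylight saving is not in effect and Mesund is at UTC+09:30.
05:15 Mesund − 9h30m = 19:45 UTC (rolling into the previous day, 28 January 2020).
1 February 2020 is a Saturday, so the first Sunday is February 2.
1 September 2020 is a Tuesday, so Sundays fall on 6, 13, 20, 27; the last is September 27.
At the standard offset (UTC−04:00), 19:45 UTC − 4h = 15:45 Irua Standard Time standard time.
The standard-time date in Irua Standard Time, January 28, 2020, does not fall between 2 February and 27 September, so daylight saving is not in effect and Irua Standard Time is at UTC−04:00.
19:45 UTC − 4h = 15:45 Irua Standard Time.

15:45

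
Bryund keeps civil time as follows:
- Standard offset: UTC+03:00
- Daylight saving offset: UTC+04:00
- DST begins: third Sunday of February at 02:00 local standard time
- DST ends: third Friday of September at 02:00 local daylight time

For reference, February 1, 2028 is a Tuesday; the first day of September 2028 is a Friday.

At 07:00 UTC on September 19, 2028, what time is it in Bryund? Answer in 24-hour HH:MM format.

10:00

1 February 2028 is a Tuesday, so the first Sunday is February 6 and the third is February 20.
1 September 2028 is a Friday, so the first Friday is September 1 and the third is September 15.
At the standard offset (UTC+03:00), 07:00 UTC + 3h = 10:00 Bryund standard time.
Daylight saving runs 20 February – 15 September; the standard-time date in Bryund, September 19, 2028, is outside that window, so Bryund is on standard time at UTC+03:00.
07:00 UTC + 3h = 10:00 local.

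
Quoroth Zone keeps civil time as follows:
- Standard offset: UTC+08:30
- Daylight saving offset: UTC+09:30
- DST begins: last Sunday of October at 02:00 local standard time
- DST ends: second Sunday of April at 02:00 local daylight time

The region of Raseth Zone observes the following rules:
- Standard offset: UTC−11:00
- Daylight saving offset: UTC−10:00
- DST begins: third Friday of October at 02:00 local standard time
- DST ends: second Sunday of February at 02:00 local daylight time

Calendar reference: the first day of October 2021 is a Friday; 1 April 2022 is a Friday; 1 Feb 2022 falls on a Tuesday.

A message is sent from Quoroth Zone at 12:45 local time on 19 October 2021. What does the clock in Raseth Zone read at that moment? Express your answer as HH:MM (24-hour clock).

18:15

1 October 2021 is a Friday, so Sundays fall on 3, 10, 17, 24, 31; the last is October 31.
1 April 2022 is a Friday, so the first Sunday is April 3 and the second is April 10.
19 October 2021 does not fall between 31 October 2021 and 10 April 2022, so daylight saving is not in effect and Quoroth Zone is at UTC+08:30.
12:45 Quoroth Zone − 8h30m = 04:15 UTC.
1 October 2021 is a Friday, so the first Friday is October 1 and the third is October 15.
1 February 2022 is a Tuesday, so the first Sunday is February 6 and the second is February 13.
At the standard offset (UTC−11:00), 04:15 UTC − 11h = 17:15 Raseth Zone standard time (rolling into the previous day, 18 October 2021).
Daylight saving runs 15 October 2021 – 13 February 2022; the standard-time date in Raseth Zone, 18 October 2021, is inside that window, so Raseth Zone is at UTC−10:00.
04:15 UTC − 10h = 18:15 Raseth Zone (rolling into the previous day, 18 October 2021).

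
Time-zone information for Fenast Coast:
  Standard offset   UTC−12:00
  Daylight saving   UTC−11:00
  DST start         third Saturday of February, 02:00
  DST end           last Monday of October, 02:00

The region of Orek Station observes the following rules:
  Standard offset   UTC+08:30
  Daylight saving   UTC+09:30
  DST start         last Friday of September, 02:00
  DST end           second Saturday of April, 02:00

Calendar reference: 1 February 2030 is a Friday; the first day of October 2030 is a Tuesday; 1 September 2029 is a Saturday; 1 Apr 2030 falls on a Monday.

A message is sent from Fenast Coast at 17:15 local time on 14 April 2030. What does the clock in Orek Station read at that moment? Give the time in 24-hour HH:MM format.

12:45

1 February 2030 is a Friday, so the first Saturday is February 2 and the third is February 16.
1 October 2030 is a Tuesday, so Mondays fall on 7, 14, 21, 28; the last is October 28.
14 April 2030 falls between 16 February and 28 October, so daylight saving is in effect and Fenast Coast is at UTC−11:00.
17:15 Fenast Coast + 11h = 04:15 UTC (rolling into the next day, 15 April 2030).
1 September 2029 is a Saturday, so Fridays fall on 7, 14, 21, 28; the last is September 28.
1 April 2030 is a Monday, so the first Saturday is April 6 and the second is April 13.
At the standard offset (UTC+08:30), 04:15 UTC + 8h30m = 12:45 Orek Station standard time.
Daylight saving runs 28 September 2029 – 13 April 2030; the standard-time date in Orek Station, 15 April 2030, is outside that window, so Orek Station is on standard time at UTC+08:30.
04:15 UTC + 8h30m = 12:45 Orek Station.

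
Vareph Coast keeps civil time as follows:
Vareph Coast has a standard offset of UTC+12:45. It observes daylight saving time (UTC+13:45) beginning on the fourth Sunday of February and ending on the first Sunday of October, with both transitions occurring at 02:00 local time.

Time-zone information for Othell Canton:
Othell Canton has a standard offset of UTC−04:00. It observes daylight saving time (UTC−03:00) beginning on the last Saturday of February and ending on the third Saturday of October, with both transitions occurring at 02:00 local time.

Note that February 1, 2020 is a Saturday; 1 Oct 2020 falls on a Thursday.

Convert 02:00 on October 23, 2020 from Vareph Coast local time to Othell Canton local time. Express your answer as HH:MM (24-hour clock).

1 February 2020 is a Saturday, so the first Sunday is February 2 and the fourth is February 23.
1 October 2020 is a Thursday, so the first Sunday is October 4.
October 23, 2020 does not fall between 23 February and 4 October, so daylight saving is not in effect and Vareph Coast is at UTC+12:45.
02:00 Vareph Coast − 12h45m = 13:15 UTC (rolling into the previous day, 22 October 2020).
1 February 2020 is a Saturday, so Saturdays fall on 1, 8, 15, 22, 29; the last is February 29.
1 October 2020 is a Thursday, so the first Saturday is October 3 and the third is October 17.
At the standard offset (UTC−04:00), 13:15 UTC − 4h = 09:15 Othell Canton standard time.
Daylight saving runs 29 February – 17 October; the standard-time date in Othell Canton, October 22, 2020, is outside that window, so Othell Canton is on standard time at UTC−04:00.
13:15 UTC − 4h = 09:15 Othell Canton.

09:15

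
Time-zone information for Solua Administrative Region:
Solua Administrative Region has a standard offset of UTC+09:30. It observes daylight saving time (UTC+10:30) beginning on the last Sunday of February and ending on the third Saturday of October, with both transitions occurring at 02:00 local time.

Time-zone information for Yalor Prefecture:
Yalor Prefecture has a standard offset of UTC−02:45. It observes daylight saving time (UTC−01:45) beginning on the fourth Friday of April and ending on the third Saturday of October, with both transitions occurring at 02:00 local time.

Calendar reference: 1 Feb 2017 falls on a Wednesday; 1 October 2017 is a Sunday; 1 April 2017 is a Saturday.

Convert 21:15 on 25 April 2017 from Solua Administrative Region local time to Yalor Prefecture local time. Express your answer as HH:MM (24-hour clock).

08:00

1 February 2017 is a Wednesday, so Sundays fall on 5, 12, 19, 26; the last is February 26.
1 October 2017 is a Sunday, so the first Saturday is October 7 and the third is October 21.
Daylight saving runs 26 February – 21 October; 25 April 2017 is inside that window, so Solua Administrative Region is at UTC+10:30.
21:15 Solua Administrative Region − 10h30m = 10:45 UTC.
1 April 2017 is a Saturday, so the first Friday is April 7 and the fourth is April 28.
1 October 2017 is a Sunday, so the first Saturday is October 7 and the third is October 21.
At the standard offset (UTC−02:45), 10:45 UTC − 2h45m = 08:00 Yalor Prefecture standard time.
The standard-time date in Yalor Prefecture, 25 April 2017, does not fall between 28 April and 21 October, so daylight saving is not in effect and Yalor Prefecture is at UTC−02:45.
10:45 UTC − 2h45m = 08:00 Yalor Prefecture.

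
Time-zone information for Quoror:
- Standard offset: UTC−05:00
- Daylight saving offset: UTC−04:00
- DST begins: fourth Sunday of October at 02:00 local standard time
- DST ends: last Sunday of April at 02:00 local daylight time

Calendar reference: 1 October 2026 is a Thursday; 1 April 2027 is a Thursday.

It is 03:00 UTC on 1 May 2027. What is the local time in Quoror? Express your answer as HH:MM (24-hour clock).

22:00

1 October 2026 is a Thursday, so the first Sunday is October 4 and the fourth is October 25.
1 April 2027 is a Thursday, so Sundays fall on 4, 11, 18, 25; the last is April 25.
At the standard offset (UTC−05:00), 03:00 UTC − 5h = 22:00 Quoror standard time (rolling into the previous day, 30 April 2027).
Daylight saving runs 25 October 2026 – 25 April 2027; the standard-time date in Quoror, 30 April 2027, is outside that window, so Quoror is on standard time at UTC−05:00.
03:00 UTC − 5h = 22:00 local (rolling into the previous day, 30 April 2027).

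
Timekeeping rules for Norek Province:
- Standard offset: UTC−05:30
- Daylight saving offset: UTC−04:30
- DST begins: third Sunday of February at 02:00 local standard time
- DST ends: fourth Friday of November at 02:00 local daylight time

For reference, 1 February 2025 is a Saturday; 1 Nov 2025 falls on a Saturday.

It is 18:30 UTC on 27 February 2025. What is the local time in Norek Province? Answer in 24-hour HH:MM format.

14:00

1 February 2025 is a Saturday, so the first Sunday is February 2 and the third is February 16.
1 November 2025 is a Saturday, so the first Friday is November 7 and the fourth is November 28.
At the standard offset (UTC−05:30), 18:30 UTC − 5h30m = 13:00 Norek Province standard time.
The standard-time date in Norek Province, 27 February 2025, lies within the daylight-saving period (16 February – 28 November), so Norek Province is on daylight time, UTC−04:30.
18:30 UTC − 4h30m = 14:00 local.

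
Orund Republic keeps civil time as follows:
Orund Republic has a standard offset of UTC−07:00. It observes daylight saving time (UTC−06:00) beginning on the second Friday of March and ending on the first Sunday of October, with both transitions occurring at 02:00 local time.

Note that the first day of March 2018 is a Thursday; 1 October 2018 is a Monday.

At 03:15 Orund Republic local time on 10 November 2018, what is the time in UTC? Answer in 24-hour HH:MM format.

10:15

1 March 2018 is a Thursday, so the first Friday is March 2 and the second is March 9.
1 October 2018 is a Monday, so the first Sunday is October 7.
10 November 2018 does not fall between 9 March and 7 October, so daylight saving is not in effect and Orund Republic is at UTC−07:00.
03:15 local + 7h = 10:15 UTC.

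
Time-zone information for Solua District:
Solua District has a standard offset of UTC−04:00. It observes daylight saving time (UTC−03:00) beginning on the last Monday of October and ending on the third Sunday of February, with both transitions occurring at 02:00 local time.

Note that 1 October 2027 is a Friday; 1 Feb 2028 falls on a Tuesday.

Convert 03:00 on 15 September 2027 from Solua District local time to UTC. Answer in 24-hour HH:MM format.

07:00

1 October 2027 is a Friday, so Mondays fall on 4, 11, 18, 25; the last is October 25.
1 February 2028 is a Tuesday, so the first Sunday is February 6 and the third is February 20.
15 September 2027 does not fall between 25 October 2027 and 20 February 2028, so daylight saving is not in effect and Solua District is at UTC−04:00.
03:00 local + 4h = 07:00 UTC.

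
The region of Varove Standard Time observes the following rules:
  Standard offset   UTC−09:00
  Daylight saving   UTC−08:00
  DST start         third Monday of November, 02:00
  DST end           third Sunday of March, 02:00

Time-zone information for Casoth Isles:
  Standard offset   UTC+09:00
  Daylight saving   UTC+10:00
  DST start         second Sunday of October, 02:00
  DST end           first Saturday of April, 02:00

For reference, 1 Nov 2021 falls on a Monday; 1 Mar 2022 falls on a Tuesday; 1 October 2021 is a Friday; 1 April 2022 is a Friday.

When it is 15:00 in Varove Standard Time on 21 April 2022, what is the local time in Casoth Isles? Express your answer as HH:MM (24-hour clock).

1 November 2021 is a Monday, so the first Monday is November 1 and the third is November 15.
1 March 2022 is a Tuesday, so the first Sunday is March 6 and the third is March 20.
21 April 2022 does not fall between 15 November 2021 and 20 March 2022, so daylight saving is not in effect and Varove Standard Time is at UTC−09:00.
15:00 Varove Standard Time + 9h = 00:00 UTC (rolling into the next day, 22 April 2022).
1 October 2021 is a Friday, so the first Sunday is October 3 and the second is October 10.
1 April 2022 is a Friday, so the first Saturday is April 2.
At the standard offset (UTC+09:00), 00:00 UTC + 9h = 09:00 Casoth Isles standard time.
The standard-time date in Casoth Isles, 22 April 2022, does not fall between 10 October 2021 and 2 April 2022, so daylight saving is not in effect and Casoth Isles is at UTC+09:00.
00:00 UTC + 9h = 09:00 Casoth Isles.

09:00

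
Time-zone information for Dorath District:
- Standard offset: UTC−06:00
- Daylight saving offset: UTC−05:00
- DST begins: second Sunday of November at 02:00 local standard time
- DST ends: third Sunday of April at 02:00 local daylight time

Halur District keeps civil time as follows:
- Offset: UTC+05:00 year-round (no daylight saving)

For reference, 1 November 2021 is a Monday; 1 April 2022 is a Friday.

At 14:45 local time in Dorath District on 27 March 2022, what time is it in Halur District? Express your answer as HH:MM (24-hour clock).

00:45

1 November 2021 is a Monday, so the first Sunday is November 7 and the second is November 14.
1 April 2022 is a Friday, so the first Sunday is April 3 and the third is April 17.
27 March 2022 lies within the daylight-saving period (14 November 2021 – 17 April 2022), so Dorath District is on daylight time, UTC−05:00.
14:45 Dorath District + 5h = 19:45 UTC.
Halur District stays on UTC+05:00 all year.
19:45 UTC + 5h = 00:45 Halur District (rolling into the next day, 28 March 2022).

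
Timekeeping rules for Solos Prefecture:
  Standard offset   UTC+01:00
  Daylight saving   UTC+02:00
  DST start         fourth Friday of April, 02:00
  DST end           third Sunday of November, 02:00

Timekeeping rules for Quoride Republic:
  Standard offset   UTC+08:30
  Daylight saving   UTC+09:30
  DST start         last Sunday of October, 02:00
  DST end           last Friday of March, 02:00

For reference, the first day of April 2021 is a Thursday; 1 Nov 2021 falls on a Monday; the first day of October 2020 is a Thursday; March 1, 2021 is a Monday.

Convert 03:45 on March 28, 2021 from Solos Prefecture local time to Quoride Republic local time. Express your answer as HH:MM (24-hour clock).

1 April 2021 is a Thursday, so the first Friday is April 2 and the fourth is April 23.
1 November 2021 is a Monday, so the first Sunday is November 7 and the third is November 21.
Daylight saving runs 23 April – 21 November; March 28, 2021 is outside that window, so Solos Prefecture is on standard time at UTC+01:00.
03:45 Solos Prefecture − 1h = 02:45 UTC.
1 October 2020 is a Thursday, so Sundays fall on 4, 11, 18, 25; the last is October 25.
1 March 2021 is a Monday, so Fridays fall on 5, 12, 19, 26; the last is March 26.
At the standard offset (UTC+08:30), 02:45 UTC + 8h30m = 11:15 Quoride Republic standard time.
The standard-time date in Quoride Republic, March 28, 2021, is outside the daylight-saving period (25 October 2020 – 26 March 2021), so Quoride Republic is on standard time, UTC+08:30.
02:45 UTC + 8h30m = 11:15 Quoride Republic.

11:15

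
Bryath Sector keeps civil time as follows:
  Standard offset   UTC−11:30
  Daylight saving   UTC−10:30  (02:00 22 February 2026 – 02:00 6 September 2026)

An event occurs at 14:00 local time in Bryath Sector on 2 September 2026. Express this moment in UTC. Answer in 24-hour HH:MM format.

00:30

2 September 2026 falls between 22 February and 6 September, so daylight saving is in effect and Bryath Sector is at UTC−10:30.
14:00 local + 10h30m = 00:30 UTC (rolling into the next day, 3 September 2026).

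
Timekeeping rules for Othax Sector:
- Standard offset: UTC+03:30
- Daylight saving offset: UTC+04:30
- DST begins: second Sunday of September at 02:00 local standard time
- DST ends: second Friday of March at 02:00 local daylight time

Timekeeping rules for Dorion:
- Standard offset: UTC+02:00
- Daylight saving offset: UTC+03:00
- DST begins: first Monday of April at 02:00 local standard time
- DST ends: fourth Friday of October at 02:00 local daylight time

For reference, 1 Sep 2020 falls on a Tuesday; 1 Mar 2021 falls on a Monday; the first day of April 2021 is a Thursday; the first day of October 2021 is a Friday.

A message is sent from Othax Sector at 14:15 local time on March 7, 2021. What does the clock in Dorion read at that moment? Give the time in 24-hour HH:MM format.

11:45

1 September 2020 is a Tuesday, so the first Sunday is September 6 and the second is September 13.
1 March 2021 is a Monday, so the first Friday is March 5 and the second is March 12.
Daylight saving runs 13 September 2020 – 12 March 2021; March 7, 2021 is inside that window, so Othax Sector is at UTC+04:30.
14:15 Othax Sector − 4h30m = 09:45 UTC.
1 April 2021 is a Thursday, so the first Monday is April 5.
1 October 2021 is a Friday, so the first Friday is October 1 and the fourth is October 22.
At the standard offset (UTC+02:00), 09:45 UTC + 2h = 11:45 Dorion standard time.
Daylight saving runs 5 April – 22 October; the standard-time date in Dorion, March 7, 2021, is outside that window, so Dorion is on standard time at UTC+02:00.
09:45 UTC + 2h = 11:45 Dorion.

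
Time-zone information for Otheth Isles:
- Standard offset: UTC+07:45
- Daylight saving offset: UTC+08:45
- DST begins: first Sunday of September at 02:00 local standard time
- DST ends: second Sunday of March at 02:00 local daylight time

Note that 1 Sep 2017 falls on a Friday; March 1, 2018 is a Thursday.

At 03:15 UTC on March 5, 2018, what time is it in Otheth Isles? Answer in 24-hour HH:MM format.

12:00

1 September 2017 is a Friday, so the first Sunday is September 3.
1 March 2018 is a Thursday, so the first Sunday is March 4 and the second is March 11.
At the standard offset (UTC+07:45), 03:15 UTC + 7h45m = 11:00 Otheth Isles standard time.
The standard-time date in Otheth Isles, March 5, 2018, lies within the daylight-saving period (3 September 2017 – 11 March 2018), so Otheth Isles is on daylight time, UTC+08:45.
03:15 UTC + 8h45m = 12:00 local.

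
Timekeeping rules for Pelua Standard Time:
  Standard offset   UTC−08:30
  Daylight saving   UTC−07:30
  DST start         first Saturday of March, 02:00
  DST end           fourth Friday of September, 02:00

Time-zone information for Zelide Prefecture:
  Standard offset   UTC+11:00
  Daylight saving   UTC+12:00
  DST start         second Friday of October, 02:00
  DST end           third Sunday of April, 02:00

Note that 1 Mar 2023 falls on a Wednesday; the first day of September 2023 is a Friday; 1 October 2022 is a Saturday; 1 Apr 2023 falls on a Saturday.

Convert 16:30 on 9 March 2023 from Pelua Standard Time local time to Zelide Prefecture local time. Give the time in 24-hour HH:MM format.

12:00

1 March 2023 is a Wednesday, so the first Saturday is March 4.
1 September 2023 is a Friday, so the first Friday is September 1 and the fourth is September 22.
9 March 2023 falls between 4 March and 22 September, so daylight saving is in effect and Pelua Standard Time is at UTC−07:30.
16:30 Pelua Standard Time + 7h30m = 00:00 UTC (rolling into the next day, 10 March 2023).
1 October 2022 is a Saturday, so the first Friday is October 7 and the second is October 14.
1 April 2023 is a Saturday, so the first Sunday is April 2 and the third is April 16.
At the standard offset (UTC+11:00), 00:00 UTC + 11h = 11:00 Zelide Prefecture standard time.
The standard-time date in Zelide Prefecture, 10 March 2023, lies within the daylight-saving period (14 October 2022 – 16 April 2023), so Zelide Prefecture is on daylight time, UTC+12:00.
00:00 UTC + 12h = 12:00 Zelide Prefecture.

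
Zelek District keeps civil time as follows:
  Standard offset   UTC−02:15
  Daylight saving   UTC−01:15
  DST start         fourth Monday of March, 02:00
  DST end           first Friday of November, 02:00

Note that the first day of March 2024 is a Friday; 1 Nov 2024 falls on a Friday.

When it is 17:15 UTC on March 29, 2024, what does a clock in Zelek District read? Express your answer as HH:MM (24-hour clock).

16:00

1 March 2024 is a Friday, so the first Monday is March 4 and the fourth is March 25.
1 November 2024 is a Friday, so the first Friday is November 1.
At the standard offset (UTC−02:15), 17:15 UTC − 2h15m = 15:00 Zelek District standard time.
The standard-time date in Zelek District, March 29, 2024, lies within the daylight-saving period (25 March – 1 November), so Zelek District is on daylight time, UTC−01:15.
17:15 UTC − 1h15m = 16:00 local.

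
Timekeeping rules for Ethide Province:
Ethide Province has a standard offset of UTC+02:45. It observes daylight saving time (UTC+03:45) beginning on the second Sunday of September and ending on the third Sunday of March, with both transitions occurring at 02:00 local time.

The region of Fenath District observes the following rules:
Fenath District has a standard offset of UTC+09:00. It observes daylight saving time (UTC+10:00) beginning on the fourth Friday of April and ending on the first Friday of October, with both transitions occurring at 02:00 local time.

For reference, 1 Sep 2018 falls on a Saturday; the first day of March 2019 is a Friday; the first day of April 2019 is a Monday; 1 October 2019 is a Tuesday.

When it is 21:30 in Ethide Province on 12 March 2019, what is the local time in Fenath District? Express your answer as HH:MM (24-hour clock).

02:45

1 September 2018 is a Saturday, so the first Sunday is September 2 and the second is September 9.
1 March 2019 is a Friday, so the first Sunday is March 3 and the third is March 17.
12 March 2019 falls between 9 September 2018 and 17 March 2019, so daylight saving is in effect and Ethide Province is at UTC+03:45.
21:30 Ethide Province − 3h45m = 17:45 UTC.
1 April 2019 is a Monday, so the first Friday is April 5 and the fourth is April 26.
1 October 2019 is a Tuesday, so the first Friday is October 4.
At the standard offset (UTC+09:00), 17:45 UTC + 9h = 02:45 Fenath District standard time (rolling into the next day, 13 March 2019).
Daylight saving runs 26 April – 4 October; the standard-time date in Fenath District, 13 March 2019, is outside that window, so Fenath District is on standard time at UTC+09:00.
17:45 UTC + 9h = 02:45 Fenath District (rolling into the next day, 13 March 2019).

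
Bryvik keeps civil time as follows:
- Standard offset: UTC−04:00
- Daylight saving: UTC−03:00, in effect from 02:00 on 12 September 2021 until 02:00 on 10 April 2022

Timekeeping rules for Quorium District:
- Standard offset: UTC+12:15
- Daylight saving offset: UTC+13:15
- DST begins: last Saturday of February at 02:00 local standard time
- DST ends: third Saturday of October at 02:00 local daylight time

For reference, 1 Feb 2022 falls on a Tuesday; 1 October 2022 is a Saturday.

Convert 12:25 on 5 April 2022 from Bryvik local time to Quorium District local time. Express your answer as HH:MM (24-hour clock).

Daylight saving runs 12 September 2021 – 10 April 2022; 5 April 2022 is inside that window, so Bryvik is at UTC−03:00.
12:25 Bryvik + 3h = 15:25 UTC.
1 February 2022 is a Tuesday, so Saturdays fall on 5, 12, 19, 26; the last is February 26.
1 October 2022 is a Saturday, so the first Saturday is October 1 and the third is October 15.
At the standard offset (UTC+12:15), 15:25 UTC + 12h15m = 03:40 Quorium District standard time (rolling into the next day, 6 April 2022).
Daylight saving runs 26 February – 15 October; the standard-time date in Quorium District, 6 April 2022, is inside that window, so Quorium District is at UTC+13:15.
15:25 UTC + 13h15m = 04:40 Quorium District (rolling into the next day, 6 April 2022).

04:40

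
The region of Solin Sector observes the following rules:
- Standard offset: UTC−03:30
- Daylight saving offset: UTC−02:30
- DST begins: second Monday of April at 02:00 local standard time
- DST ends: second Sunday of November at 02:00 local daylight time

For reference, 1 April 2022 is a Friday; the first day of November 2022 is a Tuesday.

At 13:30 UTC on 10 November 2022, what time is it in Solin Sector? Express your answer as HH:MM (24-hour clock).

11:00

1 April 2022 is a Friday, so the first Monday is April 4 and the second is April 11.
1 November 2022 is a Tuesday, so the first Sunday is November 6 and the second is November 13.
At the standard offset (UTC−03:30), 13:30 UTC − 3h30m = 10:00 Solin Sector standard time.
The standard-time date in Solin Sector, 10 November 2022, lies within the daylight-saving period (11 April – 13 November), so Solin Sector is on daylight time, UTC−02:30.
13:30 UTC − 2h30m = 11:00 local.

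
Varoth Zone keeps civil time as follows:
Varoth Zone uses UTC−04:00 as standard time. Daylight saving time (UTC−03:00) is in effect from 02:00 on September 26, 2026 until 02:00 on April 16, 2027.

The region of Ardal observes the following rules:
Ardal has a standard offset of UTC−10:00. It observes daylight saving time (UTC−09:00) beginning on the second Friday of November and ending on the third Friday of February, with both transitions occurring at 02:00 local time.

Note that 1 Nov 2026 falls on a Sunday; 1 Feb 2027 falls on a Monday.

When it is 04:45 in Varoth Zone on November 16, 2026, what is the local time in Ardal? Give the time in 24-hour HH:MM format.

November 16, 2026 lies within the daylight-saving period (26 September 2026 – 16 April 2027), so Varoth Zone is on daylight time, UTC−03:00.
04:45 Varoth Zone + 3h = 07:45 UTC.
1 November 2026 is a Sunday, so the first Friday is November 6 and the second is November 13.
1 February 2027 is a Monday, so the first Friday is February 5 and the third is February 19.
At the standard offset (UTC−10:00), 07:45 UTC − 10h = 21:45 Ardal standard time (rolling into the previous day, 15 November 2026).
Daylight saving runs 13 November 2026 – 19 February 2027; the standard-time date in Ardal, November 15, 2026, is inside that window, so Ardal is at UTC−09:00.
07:45 UTC − 9h = 22:45 Ardal (rolling into the previous day, 15 November 2026).

22:45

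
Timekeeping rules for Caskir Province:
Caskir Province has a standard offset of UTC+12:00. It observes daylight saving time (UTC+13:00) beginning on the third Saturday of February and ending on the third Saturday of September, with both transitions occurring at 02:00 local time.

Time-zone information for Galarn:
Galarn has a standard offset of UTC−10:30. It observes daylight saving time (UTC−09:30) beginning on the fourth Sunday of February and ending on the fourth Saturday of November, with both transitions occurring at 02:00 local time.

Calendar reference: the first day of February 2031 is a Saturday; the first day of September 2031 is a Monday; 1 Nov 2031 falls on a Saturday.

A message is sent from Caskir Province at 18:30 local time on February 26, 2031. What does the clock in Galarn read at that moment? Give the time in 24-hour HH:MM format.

1 February 2031 is a Saturday, so the first Saturday is February 1 and the third is February 15.
1 September 2031 is a Monday, so the first Saturday is September 6 and the third is September 20.
Daylight saving runs 15 February – 20 September; February 26, 2031 is inside that window, so Caskir Province is at UTC+13:00.
18:30 Caskir Province − 13h = 05:30 UTC.
1 February 2031 is a Saturday, so the first Sunday is February 2 and the fourth is February 23.
1 November 2031 is a Saturday, so the first Saturday is November 1 and the fourth is November 22.
At the standard offset (UTC−10:30), 05:30 UTC − 10h30m = 19:00 Galarn standard time (rolling into the previous day, 25 February 2031).
Daylight saving runs 23 February – 22 November; the standard-time date in Galarn, February 25, 2031, is inside that window, so Galarn is at UTC−09:30.
05:30 UTC − 9h30m = 20:00 Galarn (rolling into the previous day, 25 February 2031).

20:00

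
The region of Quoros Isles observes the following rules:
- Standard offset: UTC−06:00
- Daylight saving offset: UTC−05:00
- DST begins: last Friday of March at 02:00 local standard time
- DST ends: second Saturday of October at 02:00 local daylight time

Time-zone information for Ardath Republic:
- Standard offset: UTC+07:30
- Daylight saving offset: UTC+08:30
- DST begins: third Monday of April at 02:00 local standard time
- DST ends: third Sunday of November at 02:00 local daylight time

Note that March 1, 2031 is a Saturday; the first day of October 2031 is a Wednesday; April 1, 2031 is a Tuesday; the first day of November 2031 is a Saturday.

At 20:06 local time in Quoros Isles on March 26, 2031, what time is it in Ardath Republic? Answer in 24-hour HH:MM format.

09:36

1 March 2031 is a Saturday, so Fridays fall on 7, 14, 21, 28; the last is March 28.
1 October 2031 is a Wednesday, so the first Saturday is October 4 and the second is October 11.
March 26, 2031 is outside the daylight-saving period (28 March – 11 October), so Quoros Isles is on standard time, UTC−06:00.
20:06 Quoros Isles + 6h = 02:06 UTC (rolling into the next day, 27 March 2031).
1 April 2031 is a Tuesday, so the first Monday is April 7 and the third is April 21.
1 November 2031 is a Saturday, so the first Sunday is November 2 and the third is November 16.
At the standard offset (UTC+07:30), 02:06 UTC + 7h30m = 09:36 Ardath Republic standard time.
The standard-time date in Ardath Republic, March 27, 2031, is outside the daylight-saving period (21 April – 16 November), so Ardath Republic is on standard time, UTC+07:30.
02:06 UTC + 7h30m = 09:36 Ardath Republic.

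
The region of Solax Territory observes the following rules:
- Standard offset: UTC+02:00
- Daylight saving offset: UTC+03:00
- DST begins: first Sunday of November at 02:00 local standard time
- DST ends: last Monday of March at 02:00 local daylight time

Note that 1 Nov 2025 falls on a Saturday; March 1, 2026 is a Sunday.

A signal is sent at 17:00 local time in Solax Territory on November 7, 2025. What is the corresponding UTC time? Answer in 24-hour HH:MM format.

14:00

1 November 2025 is a Saturday, so the first Sunday is November 2.
1 March 2026 is a Sunday, so Mondays fall on 2, 9, 16, 23, 30; the last is March 30.
November 7, 2025 falls between 2 November 2025 and 30 March 2026, so daylight saving is in effect and Solax Territory is at UTC+03:00.
17:00 local − 3h = 14:00 UTC.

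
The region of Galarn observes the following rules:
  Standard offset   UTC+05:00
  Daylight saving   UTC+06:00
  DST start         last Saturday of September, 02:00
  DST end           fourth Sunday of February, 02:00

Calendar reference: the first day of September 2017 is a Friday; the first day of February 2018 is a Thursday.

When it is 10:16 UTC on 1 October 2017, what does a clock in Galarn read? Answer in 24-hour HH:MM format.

16:16

1 September 2017 is a Friday, so Saturdays fall on 2, 9, 16, 23, 30; the last is September 30.
1 February 2018 is a Thursday, so the first Sunday is February 4 and the fourth is February 25.
At the standard offset (UTC+05:00), 10:16 UTC + 5h = 15:16 Galarn standard time.
The standard-time date in Galarn, 1 October 2017, lies within the daylight-saving period (30 September 2017 – 25 February 2018), so Galarn is on daylight time, UTC+06:00.
10:16 UTC + 6h = 16:16 local.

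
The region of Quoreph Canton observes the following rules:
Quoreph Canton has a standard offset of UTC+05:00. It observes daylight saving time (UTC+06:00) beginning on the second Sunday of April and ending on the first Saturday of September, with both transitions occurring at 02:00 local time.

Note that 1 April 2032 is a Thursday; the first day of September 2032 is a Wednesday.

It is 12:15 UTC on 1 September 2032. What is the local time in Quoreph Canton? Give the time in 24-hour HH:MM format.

1 April 2032 is a Thursday, so the first Sunday is April 4 and the second is April 11.
1 September 2032 is a Wednesday, so the first Saturday is September 4.
At the standard offset (UTC+05:00), 12:15 UTC + 5h = 17:15 Quoreph Canton standard time.
The standard-time date in Quoreph Canton, 1 September 2032, lies within the daylight-saving period (11 April – 4 September), so Quoreph Canton is on daylight time, UTC+06:00.
12:15 UTC + 6h = 18:15 local.

18:15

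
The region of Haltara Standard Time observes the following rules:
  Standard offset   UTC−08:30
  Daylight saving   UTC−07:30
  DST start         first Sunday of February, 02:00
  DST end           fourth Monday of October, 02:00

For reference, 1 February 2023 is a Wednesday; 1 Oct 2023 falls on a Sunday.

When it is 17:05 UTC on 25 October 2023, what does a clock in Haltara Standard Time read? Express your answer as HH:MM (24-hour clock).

08:35

1 February 2023 is a Wednesday, so the first Sunday is February 5.
1 October 2023 is a Sunday, so the first Monday is October 2 and the fourth is October 23.
At the standard offset (UTC−08:30), 17:05 UTC − 8h30m = 08:35 Haltara Standard Time standard time.
The standard-time date in Haltara Standard Time, 25 October 2023, does not fall between 5 February and 23 October, so daylight saving is not in effect and Haltara Standard Time is at UTC−08:30.
17:05 UTC − 8h30m = 08:35 local.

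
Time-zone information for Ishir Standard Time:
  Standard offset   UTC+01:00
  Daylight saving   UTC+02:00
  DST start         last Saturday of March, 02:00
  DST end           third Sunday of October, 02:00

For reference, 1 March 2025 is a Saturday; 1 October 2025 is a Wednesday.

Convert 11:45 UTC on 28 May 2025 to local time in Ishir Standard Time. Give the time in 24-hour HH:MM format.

1 March 2025 is a Saturday, so Saturdays fall on 1, 8, 15, 22, 29; the last is March 29.
1 October 2025 is a Wednesday, so the first Sunday is October 5 and the third is October 19.
At the standard offset (UTC+01:00), 11:45 UTC + 1h = 12:45 Ishir Standard Time standard time.
The standard-time date in Ishir Standard Time, 28 May 2025, lies within the daylight-saving period (29 March – 19 October), so Ishir Standard Time is on daylight time, UTC+02:00.
11:45 UTC + 2h = 13:45 local.

13:45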